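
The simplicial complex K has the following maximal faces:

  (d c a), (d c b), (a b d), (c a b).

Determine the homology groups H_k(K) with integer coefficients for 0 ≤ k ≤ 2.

Fix the vertex order a < b < c < d and write every simplex with vertices in increasing order. Then dim K = 2 and the simplices of K are:

  0-simplices (4): a, b, c, d
  1-simplices (6): ab, ac, ad, bc, bd, cd
  2-simplices (4): abc, abd, acd, bcd

so the chain groups are C_0 ≅ Z^4, C_1 ≅ Z^6, C_2 ≅ Z^4.

Boundary ∂_1: C_1 → C_0 sends each edge [p,q] (with p < q) to q − p. For instance
  ∂ad = d − a.
As a 4×6 matrix over Z this has rank 3, with invariant factors (1,1,1).

The boundary map ∂_2: C_2 → C_1 acts by ∂[p,q,r] = [q,r] − [p,r] + [p,q]. For instance
  ∂bcd = cd − bd + bc,
  ∂abc = bc − ac + ab.
As a 6×4 matrix over Z this has rank 3, with invariant factors (1,1,1).

Reading off H_k = ker ∂_k / im ∂_{k+1}:

  H_0: rank C_0 − rank ∂_1 = 4 − 3 = 1, and the invariant factors of ∂_1 are all 1, so H_0 ≅ Z.
  H_1: rank ker ∂_1 − rank ∂_2 = (6 − 3) − 3 = 0, and the invariant factors of ∂_2 are all 1, so H_1 ≅ 0.
  H_2: rank ker ∂_2 − rank ∂_3 = (4 − 3) − 0 = 1, and there is no ∂_3, so H_2 ≅ Z.

As a check, the Euler characteristic is 4 − 6 + 4 = 2, which agrees with 1 − 0 + 1 = 2.

H_0 = Z,  H_1 = 0,  H_2 = Z.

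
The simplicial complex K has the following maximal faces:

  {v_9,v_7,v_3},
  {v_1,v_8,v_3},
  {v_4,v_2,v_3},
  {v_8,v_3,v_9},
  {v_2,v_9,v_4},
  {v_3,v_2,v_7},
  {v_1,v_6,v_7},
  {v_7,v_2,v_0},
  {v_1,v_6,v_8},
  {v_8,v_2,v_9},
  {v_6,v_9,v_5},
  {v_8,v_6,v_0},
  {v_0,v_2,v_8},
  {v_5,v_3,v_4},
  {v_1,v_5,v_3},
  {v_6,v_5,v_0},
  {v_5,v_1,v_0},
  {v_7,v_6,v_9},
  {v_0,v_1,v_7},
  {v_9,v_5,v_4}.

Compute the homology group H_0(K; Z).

H_0 = Z.

K has 10 vertices, 30 edges, 20 triangles.
rank ∂_0 = 0, rank ∂_1 = 9 ⇒ b_0 = 10 − 0 − 9 = 1; all invariant factors of ∂_1 are 1 so no torsion. So H_0 = Z.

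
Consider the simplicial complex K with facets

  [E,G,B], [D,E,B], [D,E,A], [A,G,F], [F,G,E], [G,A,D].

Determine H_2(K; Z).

H_2 = 0.

Order the vertices as A < B < D < E < F < G. Listing each simplex with vertices in this order, K has dimension 2 with simplices:

  0-simplices (6): A, B, D, E, F, G
  1-simplices (12): AD, AE, AF, AG, BD, BE, BG, DE, DG, EF, EG, FG
  2-simplices (6): ADE, ADG, AFG, BDE, BEG, EFG

so the chain groups are C_0 ≅ Z^6, C_1 ≅ Z^12, C_2 ≅ Z^6.

Boundary ∂_1: C_1 → C_0 maps an edge to its endpoints' difference, ∂[p,q] = q − p. For instance
  ∂EG = G − E.
The resulting 6×12 matrix has rank 5, and its Smith normal form has invariant factors (1,1,1,1,1).

The boundary map ∂_2: C_2 → C_1 acts by ∂[p,q,r] = [q,r] − [p,r] + [p,q]. For instance
  ∂ADG = DG − AG + AD,
  ∂AFG = FG − AG + AF.
The resulting 12×6 matrix has rank 6, and its Smith normal form has invariant factors (1,1,1,1,1,1).

From H_k ≅ ker(∂_k) / im(∂_{k+1}) we obtain:

  H_2: rank ker ∂_2 − rank ∂_3 = (6 − 6) − 0 = 0, and there is no ∂_3, so H_2 = 0.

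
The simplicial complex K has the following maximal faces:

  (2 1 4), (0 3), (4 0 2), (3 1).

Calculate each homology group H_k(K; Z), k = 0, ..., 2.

Order the vertices as 0 < 1 < 2 < 3 < 4. Listing each simplex with vertices in this order, K has dimension 2 with simplices:

  0-simplices (5): [0], [1], [2], [3], [4]
  1-simplices (7): [0,2], [0,3], [0,4], [1,2], [1,3], [1,4], [2,4]
  2-simplices (2): [0,2,4], [1,2,4]

Hence C_0 ≅ Z^5, C_1 ≅ Z^7, C_2 ≅ Z^2.

The boundary map ∂_1: C_1 → C_0 is given by ∂[p,q] = [q] − [p].
The 5×7 boundary matrix has rank 4 and Smith normal form diag(1,1,1,1).

The boundary map ∂_2: C_2 → C_1 acts by ∂[p,q,r] = [q,r] − [p,r] + [p,q]. For instance
  ∂[0,2,4] = [2,4] − [0,4] + [0,2],
  ∂[1,2,4] = [2,4] − [1,4] + [1,2].
As a 7×2 matrix over Z this has rank 2, with invariant factors (1,1).

Computing H_k = (kernel of ∂_k) / (image of ∂_{k+1}):

  H_0: rank C_0 − rank ∂_1 = 5 − 4 = 1, and the invariant factors of ∂_1 are all 1, so H_0 = Z.
  H_1: rank ker ∂_1 − rank ∂_2 = (7 − 4) − 2 = 1, and the invariant factors of ∂_2 are all 1, so H_1 = Z.
  H_2: rank ker ∂_2 − rank ∂_3 = (2 − 2) − 0 = 0, and there is no ∂_3, so H_2 = 0.

H_0 = Z,  H_1 = Z,  H_2 = 0.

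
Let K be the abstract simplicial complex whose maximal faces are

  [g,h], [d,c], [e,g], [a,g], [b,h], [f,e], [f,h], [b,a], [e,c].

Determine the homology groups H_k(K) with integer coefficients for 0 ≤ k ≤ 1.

We work with the vertex ordering a < b < c < d < e < f < g < h. The simplices of K, each written with vertices in increasing order, are:

  0-simplices (8): a, b, c, d, e, f, g, h
  1-simplices (9): ab, ag, bh, cd, ce, ef, eg, fh, gh

Hence C_0 ≅ Z^8, C_1 ≅ Z^9.

Boundary ∂_1: C_1 → C_0 is given by ∂[p,q] = [q] − [p]. For instance
  ∂ce = e − c.
As a 8×9 matrix over Z this has rank 7, with invariant factors (1,1,1,1,1,1,1).

From H_k ≅ ker(∂_k) / im(∂_{k+1}) we obtain:

  H_0: rank C_0 − rank ∂_1 = 8 − 7 = 1, and the invariant factors of ∂_1 are all 1, so H_0 = Z.
  H_1: rank ker ∂_1 − rank ∂_2 = (9 − 7) − 0 = 2, and there is no ∂_2, so H_1 = Z^2.

As a check, the Euler characteristic is 8 − 9 = -1, which agrees with 1 − 2 = -1.

H_0 ≅ Z,  H_1 ≅ Z^2.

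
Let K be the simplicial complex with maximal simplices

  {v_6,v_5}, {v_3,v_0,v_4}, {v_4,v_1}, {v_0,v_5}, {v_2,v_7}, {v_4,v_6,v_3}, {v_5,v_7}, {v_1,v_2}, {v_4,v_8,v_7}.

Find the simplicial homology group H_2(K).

H_2 ≅ 0.

We work with the vertex ordering v_0 < v_1 < v_2 < v_3 < v_4 < v_5 < v_6 < v_7 < v_8. The simplices of K, each written with vertices in increasing order, are:

  0-simplices (9): [v_0], [v_1], [v_2], [v_3], [v_4], [v_5], [v_6], [v_7], [v_8]
  1-simplices (14): [v_0,v_3], [v_0,v_4], [v_0,v_5], [v_1,v_2], [v_1,v_4], [v_2,v_7], [v_3,v_4], [v_3,v_6], [v_4,v_6], [v_4,v_7], [v_4,v_8], [v_5,v_6], [v_5,v_7], [v_7,v_8]
  2-simplices (3): [v_0,v_3,v_4], [v_3,v_4,v_6], [v_4,v_7,v_8]

giving chain groups C_0 ≅ Z^9, C_1 ≅ Z^14, C_2 ≅ Z^3.

Boundary ∂_1: C_1 → C_0 maps an edge to its endpoints' difference, ∂[p,q] = q − p.
As a 9×14 matrix over Z this has rank 8, with invariant factors (1,1,1,1,1,1,1,1).

The boundary map ∂_2: C_2 → C_1 sends each 2-simplex [p,q,r] to [q,r] − [p,r] + [p,q]. For instance
  ∂[v_3,v_4,v_6] = [v_4,v_6] − [v_3,v_6] + [v_3,v_4],
  ∂[v_4,v_7,v_8] = [v_7,v_8] − [v_4,v_8] + [v_4,v_7].
The resulting 14×3 matrix has rank 3, and its Smith normal form has invariant factors (1,1,1).

Reading off H_k = ker ∂_k / im ∂_{k+1}:

  H_2: rank ker ∂_2 − rank ∂_3 = (3 − 3) − 0 = 0, and there is no ∂_3, so H_2 ≅ 0.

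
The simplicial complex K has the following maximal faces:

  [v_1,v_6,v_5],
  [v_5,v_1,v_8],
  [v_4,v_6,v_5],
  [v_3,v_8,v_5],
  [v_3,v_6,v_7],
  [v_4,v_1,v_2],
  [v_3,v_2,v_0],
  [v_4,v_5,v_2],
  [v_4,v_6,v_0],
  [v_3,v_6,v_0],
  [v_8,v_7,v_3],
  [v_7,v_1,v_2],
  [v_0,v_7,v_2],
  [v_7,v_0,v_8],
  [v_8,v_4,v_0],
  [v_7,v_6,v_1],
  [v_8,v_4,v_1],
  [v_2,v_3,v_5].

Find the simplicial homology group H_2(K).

K has 9 vertices, 27 edges, 18 triangles.
rank ∂_2 = 18, rank ∂_3 = 0 ⇒ b_2 = 18 − 18 − 0 = 0. So H_2 ≅ 0.

H_2 = 0.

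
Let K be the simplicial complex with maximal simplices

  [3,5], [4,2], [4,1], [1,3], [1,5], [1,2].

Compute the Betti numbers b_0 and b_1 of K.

b_0 = 1, b_1 = 2.

Fix the vertex order 1 < 2 < 3 < 4 < 5 and write every simplex with vertices in increasing order. Then dim K = 1 and the simplices of K are:

  0-simplices (5): [1], [2], [3], [4], [5]
  1-simplices (6): [1,2], [1,3], [1,4], [1,5], [2,4], [3,5]

giving chain groups C_0 ≅ Z^5, C_1 ≅ Z^6.

Boundary ∂_1: C_1 → C_0 maps an edge to its endpoints' difference, ∂[p,q] = q − p. For instance
  ∂[1,4] = [4] − [1].
The 5×6 boundary matrix has rank 4 and Smith normal form diag(1,1,1,1).

Now H_k = ker ∂_k / im ∂_{k+1}, so:

  H_0: rank C_0 − rank ∂_1 = 5 − 4 = 1, and the invariant factors of ∂_1 are all 1, so H_0 = Z.
  H_1: rank ker ∂_1 − rank ∂_2 = (6 − 4) − 0 = 2, and there is no ∂_2, so H_1 = Z^2.

Hence the Betti numbers are b_0 = 1, b_1 = 2.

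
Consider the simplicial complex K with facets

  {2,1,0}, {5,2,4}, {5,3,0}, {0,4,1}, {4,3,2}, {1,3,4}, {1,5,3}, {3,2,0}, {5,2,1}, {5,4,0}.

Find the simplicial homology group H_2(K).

H_2 ≅ 0.

Order the vertices as 0 < 1 < 2 < 3 < 4 < 5. Listing each simplex with vertices in this order, K has dimension 2 with simplices:

  0-simplices (6): [0], [1], [2], [3], [4], [5]
  1-simplices (15): [0,1], [0,2], [0,3], [0,4], [0,5], [1,2], [1,3], [1,4], [1,5], [2,3], [2,4], [2,5], [3,4], [3,5], [4,5]
  2-simplices (10): [0,1,2], [0,1,4], [0,2,3], [0,3,5], [0,4,5], [1,2,5], [1,3,4], [1,3,5], [2,3,4], [2,4,5]

giving chain groups C_0 ≅ Z^6, C_1 ≅ Z^15, C_2 ≅ Z^10.

∂_1: C_1 → C_0 is given by ∂[p,q] = [q] − [p].
The resulting 6×15 matrix has rank 5, and its Smith normal form has invariant factors (1,1,1,1,1).

Boundary ∂_2: C_2 → C_1 maps a triangle to the signed sum of its edges. For instance
  ∂[1,3,4] = [3,4] − [1,4] + [1,3],
  ∂[1,2,5] = [2,5] − [1,5] + [1,2].
As a 15×10 matrix over Z this has rank 10, with invariant factors (1,1,1,1,1,1,1,1,1,2).

From H_k ≅ ker(∂_k) / im(∂_{k+1}) we obtain:

  H_2: rank ker ∂_2 − rank ∂_3 = (10 − 10) − 0 = 0, and there is no ∂_3, so H_2 = 0.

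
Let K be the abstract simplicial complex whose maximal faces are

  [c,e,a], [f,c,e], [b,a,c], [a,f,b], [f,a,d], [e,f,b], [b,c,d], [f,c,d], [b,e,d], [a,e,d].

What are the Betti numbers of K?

b_0 = 1, b_1 = 0, b_2 = 0.

Order the vertices as a < b < c < d < e < f. Listing each simplex with vertices in this order, K has dimension 2 with simplices:

  0-simplices (6): a, b, c, d, e, f
  1-simplices (15): ab, ac, ad, ae, af, bc, bd, be, bf, cd, ce, cf, de, df, ef
  2-simplices (10): abc, abf, ace, ade, adf, bcd, bde, bef, cdf, cef

so the chain groups are C_0 ≅ Z^6, C_1 ≅ Z^15, C_2 ≅ Z^10.

Boundary ∂_1: C_1 → C_0 sends each edge [p,q] (with p < q) to q − p.
The 6×15 boundary matrix has rank 5 and Smith normal form diag(1,1,1,1,1).

∂_2: C_2 → C_1 sends each 2-simplex [p,q,r] to [q,r] − [p,r] + [p,q]. For instance
  ∂cdf = df − cf + cd,
  ∂abf = bf − af + ab.
This gives a 15×10 integer matrix of rank 10; reducing to Smith normal form yields diagonal entries (1,1,1,1,1,1,1,1,1,2).

From H_k ≅ ker(∂_k) / im(∂_{k+1}) we obtain:

  H_0: rank C_0 − rank ∂_1 = 6 − 5 = 1, and the invariant factors of ∂_1 are all 1, so H_0 = Z.
  H_1: rank ker ∂_1 − rank ∂_2 = (15 − 5) − 10 = 0, and ∂_2 has invariant factor 2 > 1, so H_1 = Z/2Z.
  H_2: rank ker ∂_2 − rank ∂_3 = (10 − 10) − 0 = 0, and there is no ∂_3, so H_2 = 0.

(K is a triangulation of the real projective plane RP^2.)

Hence the Betti numbers are b_0 = 1, b_1 = 0, b_2 = 0.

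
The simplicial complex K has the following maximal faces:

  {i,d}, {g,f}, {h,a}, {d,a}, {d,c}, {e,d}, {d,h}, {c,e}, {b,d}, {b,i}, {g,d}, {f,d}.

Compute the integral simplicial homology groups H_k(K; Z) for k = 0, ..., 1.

H_0 = Z,  H_1 = Z^4.

Fix the vertex order a < b < c < d < e < f < g < h < i and write every simplex with vertices in increasing order. Then dim K = 1 and the simplices of K are:

  0-simplices (9): a, b, c, d, e, f, g, h, i
  1-simplices (12): ad, ah, bd, bi, cd, ce, de, df, dg, dh, di, fg

so the chain groups are C_0 ≅ Z^9, C_1 ≅ Z^12.

∂_1: C_1 → C_0 maps an edge to its endpoints' difference, ∂[p,q] = q − p. For instance
  ∂cd = d − c.
As a 9×12 matrix over Z this has rank 8, with invariant factors (1,1,1,1,1,1,1,1).

Computing H_k = (kernel of ∂_k) / (image of ∂_{k+1}):

  H_0: rank C_0 − rank ∂_1 = 9 − 8 = 1, and the invariant factors of ∂_1 are all 1, so H_0 = Z.
  H_1: rank ker ∂_1 − rank ∂_2 = (12 − 8) − 0 = 4, and there is no ∂_2, so H_1 = Z^4.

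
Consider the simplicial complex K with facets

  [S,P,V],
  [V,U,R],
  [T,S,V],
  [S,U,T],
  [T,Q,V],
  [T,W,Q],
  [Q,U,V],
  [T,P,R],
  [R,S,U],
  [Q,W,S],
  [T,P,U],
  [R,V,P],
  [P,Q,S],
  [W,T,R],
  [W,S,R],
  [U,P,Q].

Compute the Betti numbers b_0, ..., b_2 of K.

b_0 = 1, b_1 = 2, b_2 = 1.

Take the total order P < Q < R < S < T < U < V < W on the vertex set. Then K (dimension 2) consists of the simplices:

  0-simplices (8): P, Q, R, S, T, U, V, W
  1-simplices (24): PQ, PR, PS, PT, PU, PV, QS, QT, QU, QV, QW, RS, RT, RU, RV, RW, ST, SU, SV, SW, TU, TV, TW, UV
  2-simplices (16): PQS, PQU, PRT, PRV, PSV, PTU, QSW, QTV, QTW, QUV, RSU, RSW, RTW, RUV, STU, STV

giving chain groups C_0 ≅ Z^8, C_1 ≅ Z^24, C_2 ≅ Z^16.

∂_1: C_1 → C_0 maps an edge to its endpoints' difference, ∂[p,q] = q − p. For instance
  ∂RW = W − R.
This gives a 8×24 integer matrix of rank 7; reducing to Smith normal form yields diagonal entries (1,1,1,1,1,1,1).

∂_2: C_2 → C_1 sends each 2-simplex [p,q,r] to [q,r] − [p,r] + [p,q]. For instance
  ∂PTU = TU − PU + PT,
  ∂RSW = SW − RW + RS.
The resulting 24×16 matrix has rank 15, and its Smith normal form has invariant factors (1,1,1,1,1,1,1,1,1,1,1,1,1,1,1).

From H_k ≅ ker(∂_k) / im(∂_{k+1}) we obtain:

  H_0: rank C_0 − rank ∂_1 = 8 − 7 = 1, and the invariant factors of ∂_1 are all 1, so H_0 ≅ Z.
  H_1: rank ker ∂_1 − rank ∂_2 = (24 − 7) − 15 = 2, and the invariant factors of ∂_2 are all 1, so H_1 ≅ Z^2.
  H_2: rank ker ∂_2 − rank ∂_3 = (16 − 15) − 0 = 1, and there is no ∂_3, so H_2 ≅ Z.

Hence the Betti numbers are b_0 = 1, b_1 = 2, b_2 = 1.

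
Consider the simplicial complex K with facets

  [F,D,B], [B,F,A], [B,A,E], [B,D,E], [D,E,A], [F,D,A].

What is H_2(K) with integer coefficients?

Take the total order A < B < D < E < F on the vertex set. Then K (dimension 2) consists of the simplices:

  0-simplices (5): A, B, D, E, F
  1-simplices (9): AB, AD, AE, AF, BD, BE, BF, DE, DF
  2-simplices (6): ABE, ABF, ADE, ADF, BDE, BDF

Hence C_0 ≅ Z^5, C_1 ≅ Z^9, C_2 ≅ Z^6.

Boundary ∂_1: C_1 → C_0 is given by ∂[p,q] = [q] − [p].
The 5×9 boundary matrix has rank 4 and Smith normal form diag(1,1,1,1).

Boundary ∂_2: C_2 → C_1 maps a triangle to the signed sum of its edges. For instance
  ∂BDE = DE − BE + BD,
  ∂ADE = DE − AE + AD.
The resulting 9×6 matrix has rank 5, and its Smith normal form has invariant factors (1,1,1,1,1).

Now H_k = ker ∂_k / im ∂_{k+1}, so:

  H_2: rank ker ∂_2 − rank ∂_3 = (6 − 5) − 0 = 1, and there is no ∂_3, so H_2 = Z.

H_2 = Z.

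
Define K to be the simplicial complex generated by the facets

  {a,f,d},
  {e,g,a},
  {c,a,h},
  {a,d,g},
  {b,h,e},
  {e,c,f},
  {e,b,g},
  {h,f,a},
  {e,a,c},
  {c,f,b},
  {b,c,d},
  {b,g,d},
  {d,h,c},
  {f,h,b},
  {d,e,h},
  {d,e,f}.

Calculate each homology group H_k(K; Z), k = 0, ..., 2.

Fix the vertex order a < b < c < d < e < f < g < h and write every simplex with vertices in increasing order. Then dim K = 2 and the simplices of K are:

  0-simplices (8): a, b, c, d, e, f, g, h
  1-simplices (24): ac, ad, ae, af, ag, ah, bc, bd, be, bf, bg, bh, cd, ce, cf, ch, de, df, dg, dh, ef, eg, eh, fh
  2-simplices (16): ace, ach, adf, adg, aeg, afh, bcd, bcf, bdg, beg, beh, bfh, cdh, cef, def, deh

Hence C_0 ≅ Z^8, C_1 ≅ Z^24, C_2 ≅ Z^16.

∂_1: C_1 → C_0 sends each edge [p,q] (with p < q) to q − p.
The resulting 8×24 matrix has rank 7, and its Smith normal form has invariant factors (1,1,1,1,1,1,1).

∂_2: C_2 → C_1 sends each 2-simplex [p,q,r] to [q,r] − [p,r] + [p,q]. For instance
  ∂deh = eh − dh + de,
  ∂cdh = dh − ch + cd.
The 24×16 boundary matrix has rank 15 and Smith normal form diag(1,1,1,1,1,1,1,1,1,1,1,1,1,1,1).

Now H_k = ker ∂_k / im ∂_{k+1}, so:

  H_0: rank C_0 − rank ∂_1 = 8 − 7 = 1, and the invariant factors of ∂_1 are all 1, so H_0 ≅ Z.
  H_1: rank ker ∂_1 − rank ∂_2 = (24 − 7) − 15 = 2, and the invariant factors of ∂_2 are all 1, so H_1 ≅ Z^2.
  H_2: rank ker ∂_2 − rank ∂_3 = (16 − 15) − 0 = 1, and there is no ∂_3, so H_2 ≅ Z.

H_0 = Z,  H_1 = Z^2,  H_2 = Z.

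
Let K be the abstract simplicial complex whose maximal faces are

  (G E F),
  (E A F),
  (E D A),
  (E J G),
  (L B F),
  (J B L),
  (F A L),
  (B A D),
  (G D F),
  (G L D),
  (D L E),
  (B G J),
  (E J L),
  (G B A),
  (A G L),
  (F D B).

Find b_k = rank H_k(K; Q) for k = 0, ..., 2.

b_0 = 1, b_1 = 2, b_2 = 1.

Order the vertices as A < B < D < E < F < G < J < L. Listing each simplex with vertices in this order, K has dimension 2 with simplices:

  0-simplices (8): A, B, D, E, F, G, J, L
  1-simplices (24): AB, AD, AE, AF, AG, AL, BD, BF, BG, BJ, BL, DE, DF, DG, DL, EF, EG, EJ, EL, FG, FL, GJ, GL, JL
  2-simplices (16): ABD, ABG, ADE, AEF, AFL, AGL, BDF, BFL, BGJ, BJL, DEL, DFG, DGL, EFG, EGJ, EJL

Hence C_0 ≅ Z^8, C_1 ≅ Z^24, C_2 ≅ Z^16.

The boundary map ∂_1: C_1 → C_0 is given by ∂[p,q] = [q] − [p].
As a 8×24 matrix over Z this has rank 7, with invariant factors (1,1,1,1,1,1,1).

The boundary map ∂_2: C_2 → C_1 acts by ∂[p,q,r] = [q,r] − [p,r] + [p,q]. For instance
  ∂BJL = JL − BL + BJ,
  ∂AFL = FL − AL + AF.
This gives a 24×16 integer matrix of rank 15; reducing to Smith normal form yields diagonal entries (1,1,1,1,1,1,1,1,1,1,1,1,1,1,1).

From H_k ≅ ker(∂_k) / im(∂_{k+1}) we obtain:

  H_0: rank C_0 − rank ∂_1 = 8 − 7 = 1, and the invariant factors of ∂_1 are all 1, so H_0 ≅ Z.
  H_1: rank ker ∂_1 − rank ∂_2 = (24 − 7) − 15 = 2, and the invariant factors of ∂_2 are all 1, so H_1 ≅ Z^2.
  H_2: rank ker ∂_2 − rank ∂_3 = (16 − 15) − 0 = 1, and there is no ∂_3, so H_2 ≅ Z.

Hence the Betti numbers are b_0 = 1, b_1 = 2, b_2 = 1.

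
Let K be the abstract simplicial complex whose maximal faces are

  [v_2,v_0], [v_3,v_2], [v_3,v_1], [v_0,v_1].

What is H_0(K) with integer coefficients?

We work with the vertex ordering v_0 < v_1 < v_2 < v_3. The simplices of K, each written with vertices in increasing order, are:

  0-simplices (4): [v_0], [v_1], [v_2], [v_3]
  1-simplices (4): [v_0,v_1], [v_0,v_2], [v_1,v_3], [v_2,v_3]

so the chain groups are C_0 ≅ Z^4, C_1 ≅ Z^4.

Boundary ∂_1: C_1 → C_0 is given by ∂[p,q] = [q] − [p]. For instance
  ∂[v_0,v_2] = [v_2] − [v_0].
As a 4×4 matrix over Z this has rank 3, with invariant factors (1,1,1).

From H_k ≅ ker(∂_k) / im(∂_{k+1}) we obtain:

  H_0: rank C_0 − rank ∂_1 = 4 − 3 = 1, and the invariant factors of ∂_1 are all 1, so H_0 = Z.

H_0 ≅ Z.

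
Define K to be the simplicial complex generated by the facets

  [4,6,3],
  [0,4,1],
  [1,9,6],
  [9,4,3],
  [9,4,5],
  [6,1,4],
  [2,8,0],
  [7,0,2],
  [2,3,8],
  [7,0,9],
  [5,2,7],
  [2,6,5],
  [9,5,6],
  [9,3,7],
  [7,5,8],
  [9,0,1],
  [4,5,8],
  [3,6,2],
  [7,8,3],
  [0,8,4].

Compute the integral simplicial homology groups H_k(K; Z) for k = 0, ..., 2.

H_0 ≅ Z,  H_1 ≅ Z ⊕ Z/2,  H_2 = 0.

Take the total order 0 < 1 < 2 < 3 < 4 < 5 < 6 < 7 < 8 < 9 on the vertex set. Then K (dimension 2) consists of the simplices:

  0-simplices (10): [0], [1], [2], [3], [4], [5], [6], [7], [8], [9]
  1-simplices (30): (30 of them)
  2-simplices (20): (20 of them)

Hence C_0 ≅ Z^10, C_1 ≅ Z^30, C_2 ≅ Z^20.

Boundary ∂_1: C_1 → C_0 maps an edge to its endpoints' difference, ∂[p,q] = q − p. For instance
  ∂[3,4] = [4] − [3].
As a 10×30 matrix over Z this has rank 9, with invariant factors (1,1,1,1,1,1,1,1,1).

Boundary ∂_2: C_2 → C_1 acts by ∂[p,q,r] = [q,r] − [p,r] + [p,q]. For instance
  ∂[0,2,7] = [2,7] − [0,7] + [0,2],
  ∂[4,5,9] = [5,9] − [4,9] + [4,5].
As a 30×20 matrix over Z this has rank 20, with invariant factors (1,1,1,1,1,1,1,1,1,1,1,1,1,1,1,1,1,1,1,2).

Reading off H_k = ker ∂_k / im ∂_{k+1}:

  H_0: rank C_0 − rank ∂_1 = 10 − 9 = 1, and the invariant factors of ∂_1 are all 1, so H_0 ≅ Z.
  H_1: rank ker ∂_1 − rank ∂_2 = (30 − 9) − 20 = 1, and ∂_2 has invariant factor 2 > 1, so H_1 ≅ Z ⊕ Z/2.
  H_2: rank ker ∂_2 − rank ∂_3 = (20 − 20) − 0 = 0, and there is no ∂_3, so H_2 ≅ 0.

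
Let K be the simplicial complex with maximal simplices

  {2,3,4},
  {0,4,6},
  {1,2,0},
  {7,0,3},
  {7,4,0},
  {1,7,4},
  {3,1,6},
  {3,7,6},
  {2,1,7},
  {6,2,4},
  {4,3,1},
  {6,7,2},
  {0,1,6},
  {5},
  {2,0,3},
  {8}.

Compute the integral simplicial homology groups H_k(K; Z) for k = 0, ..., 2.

K has 9 vertices, 21 edges, 14 triangles.
rank ∂_0 = 0, rank ∂_1 = 6 ⇒ b_0 = 9 − 0 − 6 = 3; all invariant factors of ∂_1 are 1 so no torsion. So H_0 = Z^3.
rank ∂_1 = 6, rank ∂_2 = 13 ⇒ b_1 = 21 − 6 − 13 = 2; all invariant factors of ∂_2 are 1 so no torsion. So H_1 = Z^2.
rank ∂_2 = 13, rank ∂_3 = 0 ⇒ b_2 = 14 − 13 − 0 = 1. So H_2 = Z.

H_0 ≅ Z^3,  H_1 ≅ Z^2,  H_2 ≅ Z.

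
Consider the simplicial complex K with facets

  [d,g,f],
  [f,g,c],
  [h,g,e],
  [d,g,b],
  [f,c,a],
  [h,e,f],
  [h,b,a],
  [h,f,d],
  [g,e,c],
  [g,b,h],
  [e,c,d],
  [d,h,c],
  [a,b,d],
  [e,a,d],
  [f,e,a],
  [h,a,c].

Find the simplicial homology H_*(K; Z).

We work with the vertex ordering a < b < c < d < e < f < g < h. The simplices of K, each written with vertices in increasing order, are:

  0-simplices (8): a, b, c, d, e, f, g, h
  1-simplices (24): ab, ac, ad, ae, af, ah, bd, bg, bh, cd, ce, cf, cg, ch, de, df, dg, dh, ef, eg, eh, fg, fh, gh
  2-simplices (16): abd, abh, acf, ach, ade, aef, bdg, bgh, cde, cdh, ceg, cfg, dfg, dfh, efh, egh

so the chain groups are C_0 ≅ Z^8, C_1 ≅ Z^24, C_2 ≅ Z^16.

The boundary map ∂_1: C_1 → C_0 is given by ∂[p,q] = [q] − [p]. For instance
  ∂cf = f − c.
As a 8×24 matrix over Z this has rank 7, with invariant factors (1,1,1,1,1,1,1).

∂_2: C_2 → C_1 maps a triangle to the signed sum of its edges. For instance
  ∂dfh = fh − dh + df,
  ∂acf = cf − af + ac.
The resulting 24×16 matrix has rank 15, and its Smith normal form has invariant factors (1,1,1,1,1,1,1,1,1,1,1,1,1,1,1).

Computing H_k = (kernel of ∂_k) / (image of ∂_{k+1}):

  H_0: rank C_0 − rank ∂_1 = 8 − 7 = 1, and the invariant factors of ∂_1 are all 1, so H_0 ≅ Z.
  H_1: rank ker ∂_1 − rank ∂_2 = (24 − 7) − 15 = 2, and the invariant factors of ∂_2 are all 1, so H_1 ≅ Z^2.
  H_2: rank ker ∂_2 − rank ∂_3 = (16 − 15) − 0 = 1, and there is no ∂_3, so H_2 ≅ Z.

As a check, the Euler characteristic is 8 − 24 + 16 = 0, which agrees with 1 − 2 + 1 = 0.

H_0 ≅ Z,  H_1 ≅ Z^2,  H_2 ≅ Z.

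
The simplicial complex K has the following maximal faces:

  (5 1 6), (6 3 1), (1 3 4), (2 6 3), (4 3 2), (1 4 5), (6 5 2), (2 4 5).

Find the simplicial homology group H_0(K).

H_0 ≅ Z.

K has 6 vertices, 12 edges, 8 triangles.
rank ∂_0 = 0, rank ∂_1 = 5 ⇒ b_0 = 6 − 0 − 5 = 1; all invariant factors of ∂_1 are 1 so no torsion. So H_0 = Z.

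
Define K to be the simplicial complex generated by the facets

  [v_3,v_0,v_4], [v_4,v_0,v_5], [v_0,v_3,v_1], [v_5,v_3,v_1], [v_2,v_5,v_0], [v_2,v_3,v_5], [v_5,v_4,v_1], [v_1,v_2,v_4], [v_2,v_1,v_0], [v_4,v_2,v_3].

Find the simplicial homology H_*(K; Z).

H_0 = Z,  H_1 = Z/2Z,  H_2 = 0.

Order the vertices as v_0 < v_1 < v_2 < v_3 < v_4 < v_5. Listing each simplex with vertices in this order, K has dimension 2 with simplices:

  0-simplices (6): [v_0], [v_1], [v_2], [v_3], [v_4], [v_5]
  1-simplices (15): (15 of them)
  2-simplices (10): [v_0,v_1,v_2], [v_0,v_1,v_3], [v_0,v_2,v_5], [v_0,v_3,v_4], [v_0,v_4,v_5], [v_1,v_2,v_4], [v_1,v_3,v_5], [v_1,v_4,v_5], [v_2,v_3,v_4], [v_2,v_3,v_5]

giving chain groups C_0 ≅ Z^6, C_1 ≅ Z^15, C_2 ≅ Z^10.

∂_1: C_1 → C_0 maps an edge to its endpoints' difference, ∂[p,q] = q − p. For instance
  ∂[v_1,v_4] = [v_4] − [v_1].
As a 6×15 matrix over Z this has rank 5, with invariant factors (1,1,1,1,1).

∂_2: C_2 → C_1 maps a triangle to the signed sum of its edges. For instance
  ∂[v_0,v_2,v_5] = [v_2,v_5] − [v_0,v_5] + [v_0,v_2],
  ∂[v_1,v_3,v_5] = [v_3,v_5] − [v_1,v_5] + [v_1,v_3].
This gives a 15×10 integer matrix of rank 10; reducing to Smith normal form yields diagonal entries (1,1,1,1,1,1,1,1,1,2).

Computing H_k = (kernel of ∂_k) / (image of ∂_{k+1}):

  H_0: rank C_0 − rank ∂_1 = 6 − 5 = 1, and the invariant factors of ∂_1 are all 1, so H_0 = Z.
  H_1: rank ker ∂_1 − rank ∂_2 = (15 − 5) − 10 = 0, and ∂_2 has invariant factor 2 > 1, so H_1 = Z/2Z.
  H_2: rank ker ∂_2 − rank ∂_3 = (10 − 10) − 0 = 0, and there is no ∂_3, so H_2 = 0.

As a check, the Euler characteristic is 6 − 15 + 10 = 1, which agrees with 1 − 0 + 0 = 1.
(K is a triangulation of the real projective plane RP^2.)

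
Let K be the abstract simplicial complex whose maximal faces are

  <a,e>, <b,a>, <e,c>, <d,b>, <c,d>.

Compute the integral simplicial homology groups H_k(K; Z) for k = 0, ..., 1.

K has 5 vertices, 5 edges.
rank ∂_0 = 0, rank ∂_1 = 4 ⇒ b_0 = 5 − 0 − 4 = 1; all invariant factors of ∂_1 are 1 so no torsion. So H_0 = Z.
rank ∂_1 = 4, rank ∂_2 = 0 ⇒ b_1 = 5 − 4 − 0 = 1. So H_1 = Z.

H_0 ≅ Z,  H_1 ≅ Z.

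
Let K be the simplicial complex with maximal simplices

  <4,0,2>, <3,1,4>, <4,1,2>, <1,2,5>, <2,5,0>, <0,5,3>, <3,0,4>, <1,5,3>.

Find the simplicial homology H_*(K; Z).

We work with the vertex ordering 0 < 1 < 2 < 3 < 4 < 5. The simplices of K, each written with vertices in increasing order, are:

  0-simplices (6): [0], [1], [2], [3], [4], [5]
  1-simplices (12): [0,2], [0,3], [0,4], [0,5], [1,2], [1,3], [1,4], [1,5], [2,4], [2,5], [3,4], [3,5]
  2-simplices (8): [0,2,4], [0,2,5], [0,3,4], [0,3,5], [1,2,4], [1,2,5], [1,3,4], [1,3,5]

giving chain groups C_0 ≅ Z^6, C_1 ≅ Z^12, C_2 ≅ Z^8.

The boundary map ∂_1: C_1 → C_0 sends each edge [p,q] (with p < q) to q − p.
This gives a 6×12 integer matrix of rank 5; reducing to Smith normal form yields diagonal entries (1,1,1,1,1).

Boundary ∂_2: C_2 → C_1 acts by ∂[p,q,r] = [q,r] − [p,r] + [p,q]. For instance
  ∂[1,2,4] = [2,4] − [1,4] + [1,2],
  ∂[1,3,4] = [3,4] − [1,4] + [1,3].
As a 12×8 matrix over Z this has rank 7, with invariant factors (1,1,1,1,1,1,1).

Reading off H_k = ker ∂_k / im ∂_{k+1}:

  H_0: rank C_0 − rank ∂_1 = 6 − 5 = 1, and the invariant factors of ∂_1 are all 1, so H_0 = Z.
  H_1: rank ker ∂_1 − rank ∂_2 = (12 − 5) − 7 = 0, and the invariant factors of ∂_2 are all 1, so H_1 = 0.
  H_2: rank ker ∂_2 − rank ∂_3 = (8 − 7) − 0 = 1, and there is no ∂_3, so H_2 = Z.

H_0 ≅ Z,  H_1 = 0,  H_2 ≅ Z.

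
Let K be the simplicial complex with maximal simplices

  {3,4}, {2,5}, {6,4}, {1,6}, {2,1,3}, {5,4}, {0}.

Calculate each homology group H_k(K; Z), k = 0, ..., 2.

H_0 ≅ Z^2,  H_1 ≅ Z^2,  H_2 = 0.

Fix the vertex order 0 < 1 < 2 < 3 < 4 < 5 < 6 and write every simplex with vertices in increasing order. Then dim K = 2 and the simplices of K are:

  0-simplices (7): [0], [1], [2], [3], [4], [5], [6]
  1-simplices (8): [1,2], [1,3], [1,6], [2,3], [2,5], [3,4], [4,5], [4,6]
  2-simplices (1): [1,2,3]

giving chain groups C_0 ≅ Z^7, C_1 ≅ Z^8, C_2 ≅ Z^1.

∂_1: C_1 → C_0 maps an edge to its endpoints' difference, ∂[p,q] = q − p.
The 7×8 boundary matrix has rank 5 and Smith normal form diag(1,1,1,1,1).

The boundary map ∂_2: C_2 → C_1 maps a triangle to the signed sum of its edges. For instance
  ∂[1,2,3] = [2,3] − [1,3] + [1,2].
As a 8×1 matrix over Z this has rank 1, with invariant factors (1).

Computing H_k = (kernel of ∂_k) / (image of ∂_{k+1}):

  H_0: rank C_0 − rank ∂_1 = 7 − 5 = 2, and the invariant factors of ∂_1 are all 1, so H_0 = Z^2.
  H_1: rank ker ∂_1 − rank ∂_2 = (8 − 5) − 1 = 2, and the invariant factors of ∂_2 are all 1, so H_1 = Z^2.
  H_2: rank ker ∂_2 − rank ∂_3 = (1 − 1) − 0 = 0, and there is no ∂_3, so H_2 = 0.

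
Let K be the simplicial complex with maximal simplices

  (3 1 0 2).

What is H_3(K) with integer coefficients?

H_3 ≅ 0.

Take the total order 0 < 1 < 2 < 3 on the vertex set. Then K (dimension 3) consists of the simplices:

  0-simplices (4): [0], [1], [2], [3]
  1-simplices (6): [0,1], [0,2], [0,3], [1,2], [1,3], [2,3]
  2-simplices (4): [0,1,2], [0,1,3], [0,2,3], [1,2,3]
  3-simplices (1): [0,1,2,3]

Hence C_0 ≅ Z^4, C_1 ≅ Z^6, C_2 ≅ Z^4, C_3 ≅ Z^1.

∂_1: C_1 → C_0 maps an edge to its endpoints' difference, ∂[p,q] = q − p.
The 4×6 boundary matrix has rank 3 and Smith normal form diag(1,1,1).

The boundary map ∂_2: C_2 → C_1 sends each 2-simplex [p,q,r] to [q,r] − [p,r] + [p,q]. For instance
  ∂[0,1,2] = [1,2] − [0,2] + [0,1],
  ∂[1,2,3] = [2,3] − [1,3] + [1,2].
As a 6×4 matrix over Z this has rank 3, with invariant factors (1,1,1).

Boundary ∂_3: C_3 → C_2 sends each 3-simplex σ to the alternating sum Σ_i (−1)^i (σ with its i-th vertex removed). For instance
  ∂[0,1,2,3] = [1,2,3] − [0,2,3] + [0,1,3] − [0,1,2].
This gives a 4×1 integer matrix of rank 1; reducing to Smith normal form yields diagonal entries (1).

Reading off H_k = ker ∂_k / im ∂_{k+1}:

  H_3: rank ker ∂_3 − rank ∂_4 = (1 − 1) − 0 = 0, and there is no ∂_4, so H_3 = 0.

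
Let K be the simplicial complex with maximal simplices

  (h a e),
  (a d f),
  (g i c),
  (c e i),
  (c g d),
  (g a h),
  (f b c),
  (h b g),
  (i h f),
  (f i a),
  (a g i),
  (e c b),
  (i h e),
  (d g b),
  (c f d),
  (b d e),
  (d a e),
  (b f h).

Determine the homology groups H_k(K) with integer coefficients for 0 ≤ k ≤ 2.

H_0 ≅ Z,  H_1 ≅ Z ⊕ Z_2,  H_2 = 0.

Order the vertices as a < b < c < d < e < f < g < h < i. Listing each simplex with vertices in this order, K has dimension 2 with simplices:

  0-simplices (9): a, b, c, d, e, f, g, h, i
  1-simplices (27): ad, ae, af, ag, ah, ai, bc, bd, be, bf, bg, bh, cd, ce, cf, cg, ci, de, df, dg, eh, ei, fh, fi, gh, gi, hi
  2-simplices (18): ade, adf, aeh, afi, agh, agi, bce, bcf, bde, bdg, bfh, bgh, cdf, cdg, cei, cgi, ehi, fhi

giving chain groups C_0 ≅ Z^9, C_1 ≅ Z^27, C_2 ≅ Z^18.

The boundary map ∂_1: C_1 → C_0 maps an edge to its endpoints' difference, ∂[p,q] = q − p. For instance
  ∂df = f − d.
The resulting 9×27 matrix has rank 8, and its Smith normal form has invariant factors (1,1,1,1,1,1,1,1).

Boundary ∂_2: C_2 → C_1 maps a triangle to the signed sum of its edges. For instance
  ∂bdg = dg − bg + bd,
  ∂bcf = cf − bf + bc.
This gives a 27×18 integer matrix of rank 18; reducing to Smith normal form yields diagonal entries (1,1,1,1,1,1,1,1,1,1,1,1,1,1,1,1,1,2).

Computing H_k = (kernel of ∂_k) / (image of ∂_{k+1}):

  H_0: rank C_0 − rank ∂_1 = 9 − 8 = 1, and the invariant factors of ∂_1 are all 1, so H_0 = Z.
  H_1: rank ker ∂_1 − rank ∂_2 = (27 − 8) − 18 = 1, and ∂_2 has invariant factor 2 > 1, so H_1 = Z ⊕ Z_2.
  H_2: rank ker ∂_2 − rank ∂_3 = (18 − 18) − 0 = 0, and there is no ∂_3, so H_2 = 0.

(K is a triangulation of the Klein bottle.)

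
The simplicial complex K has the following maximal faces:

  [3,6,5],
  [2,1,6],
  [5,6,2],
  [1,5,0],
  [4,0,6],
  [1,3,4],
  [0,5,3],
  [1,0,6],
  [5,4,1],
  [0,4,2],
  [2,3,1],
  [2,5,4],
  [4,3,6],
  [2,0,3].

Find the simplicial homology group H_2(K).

H_2 ≅ Z.

Take the total order 0 < 1 < 2 < 3 < 4 < 5 < 6 on the vertex set. Then K (dimension 2) consists of the simplices:

  0-simplices (7): [0], [1], [2], [3], [4], [5], [6]
  1-simplices (21): [0,1], [0,2], [0,3], [0,4], [0,5], [0,6], [1,2], [1,3], [1,4], [1,5], [1,6], [2,3], [2,4], [2,5], [2,6], [3,4], [3,5], [3,6], [4,5], [4,6], [5,6]
  2-simplices (14): [0,1,5], [0,1,6], [0,2,3], [0,2,4], [0,3,5], [0,4,6], [1,2,3], [1,2,6], [1,3,4], [1,4,5], [2,4,5], [2,5,6], [3,4,6], [3,5,6]

giving chain groups C_0 ≅ Z^7, C_1 ≅ Z^21, C_2 ≅ Z^14.

The boundary map ∂_1: C_1 → C_0 maps an edge to its endpoints' difference, ∂[p,q] = q − p. For instance
  ∂[0,3] = [3] − [0].
The 7×21 boundary matrix has rank 6 and Smith normal form diag(1,1,1,1,1,1).

∂_2: C_2 → C_1 acts by ∂[p,q,r] = [q,r] − [p,r] + [p,q]. For instance
  ∂[3,4,6] = [4,6] − [3,6] + [3,4],
  ∂[0,4,6] = [4,6] − [0,6] + [0,4].
As a 21×14 matrix over Z this has rank 13, with invariant factors (1,1,1,1,1,1,1,1,1,1,1,1,1).

Reading off H_k = ker ∂_k / im ∂_{k+1}:

  H_2: rank ker ∂_2 − rank ∂_3 = (14 − 13) − 0 = 1, and there is no ∂_3, so H_2 ≅ Z.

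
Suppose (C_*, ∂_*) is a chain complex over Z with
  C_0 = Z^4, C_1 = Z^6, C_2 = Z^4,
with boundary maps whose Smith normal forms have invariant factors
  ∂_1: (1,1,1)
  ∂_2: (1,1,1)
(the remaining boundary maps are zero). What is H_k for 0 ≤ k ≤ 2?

H_0: b_0 = 4 − 0 − 3 = 1; torsion from ∂_1 factors > 1: none. So H_0 ≅ Z.
H_1: b_1 = 6 − 3 − 3 = 0; torsion from ∂_2 factors > 1: none. So H_1 ≅ 0.
H_2: b_2 = 4 − 3 − 0 = 1; torsion from ∂_3 factors > 1: none. So H_2 ≅ Z.

H_0 ≅ Z,  H_1 = 0,  H_2 ≅ Z.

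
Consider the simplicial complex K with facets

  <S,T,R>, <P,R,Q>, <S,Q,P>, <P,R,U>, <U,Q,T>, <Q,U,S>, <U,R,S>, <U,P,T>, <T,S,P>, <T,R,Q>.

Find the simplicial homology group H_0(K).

H_0 = Z.

K has 6 vertices, 15 edges, 10 triangles.
rank ∂_0 = 0, rank ∂_1 = 5 ⇒ b_0 = 6 − 0 − 5 = 1; all invariant factors of ∂_1 are 1 so no torsion. So H_0 ≅ Z.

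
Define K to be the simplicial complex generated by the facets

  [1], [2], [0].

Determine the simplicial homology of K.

H_0 ≅ Z^3.

Take the total order 0 < 1 < 2 on the vertex set. Then K (dimension 0) consists of the simplices:

  0-simplices (3): [0], [1], [2]

giving chain groups C_0 ≅ Z^3.

Reading off H_k = ker ∂_k / im ∂_{k+1}:

  H_0: rank C_0 − rank ∂_1 = 3 − 0 = 3, and there is no ∂_1, so H_0 ≅ Z^3.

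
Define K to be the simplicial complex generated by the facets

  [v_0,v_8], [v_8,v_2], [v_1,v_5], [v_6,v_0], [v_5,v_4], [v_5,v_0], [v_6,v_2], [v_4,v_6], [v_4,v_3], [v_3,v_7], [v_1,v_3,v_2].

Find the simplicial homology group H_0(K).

H_0 ≅ Z.

Fix the vertex order v_0 < v_1 < v_2 < v_3 < v_4 < v_5 < v_6 < v_7 < v_8 and write every simplex with vertices in increasing order. Then dim K = 2 and the simplices of K are:

  0-simplices (9): [v_0], [v_1], [v_2], [v_3], [v_4], [v_5], [v_6], [v_7], [v_8]
  1-simplices (13): [v_0,v_5], [v_0,v_6], [v_0,v_8], [v_1,v_2], [v_1,v_3], [v_1,v_5], [v_2,v_3], [v_2,v_6], [v_2,v_8], [v_3,v_4], [v_3,v_7], [v_4,v_5], [v_4,v_6]
  2-simplices (1): [v_1,v_2,v_3]

Hence C_0 ≅ Z^9, C_1 ≅ Z^13, C_2 ≅ Z^1.

Boundary ∂_1: C_1 → C_0 is given by ∂[p,q] = [q] − [p]. For instance
  ∂[v_0,v_5] = [v_5] − [v_0].
As a 9×13 matrix over Z this has rank 8, with invariant factors (1,1,1,1,1,1,1,1).

Boundary ∂_2: C_2 → C_1 acts by ∂[p,q,r] = [q,r] − [p,r] + [p,q]. For instance
  ∂[v_1,v_2,v_3] = [v_2,v_3] − [v_1,v_3] + [v_1,v_2].
As a 13×1 matrix over Z this has rank 1, with invariant factors (1).

Computing H_k = (kernel of ∂_k) / (image of ∂_{k+1}):

  H_0: rank C_0 − rank ∂_1 = 9 − 8 = 1, and the invariant factors of ∂_1 are all 1, so H_0 ≅ Z.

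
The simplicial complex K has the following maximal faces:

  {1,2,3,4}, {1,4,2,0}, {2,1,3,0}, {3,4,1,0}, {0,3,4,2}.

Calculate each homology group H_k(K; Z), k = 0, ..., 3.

Take the total order 0 < 1 < 2 < 3 < 4 on the vertex set. Then K (dimension 3) consists of the simplices:

  0-simplices (5): [0], [1], [2], [3], [4]
  1-simplices (10): [0,1], [0,2], [0,3], [0,4], [1,2], [1,3], [1,4], [2,3], [2,4], [3,4]
  2-simplices (10): [0,1,2], [0,1,3], [0,1,4], [0,2,3], [0,2,4], [0,3,4], [1,2,3], [1,2,4], [1,3,4], [2,3,4]
  3-simplices (5): [0,1,2,3], [0,1,2,4], [0,1,3,4], [0,2,3,4], [1,2,3,4]

Hence C_0 ≅ Z^5, C_1 ≅ Z^10, C_2 ≅ Z^10, C_3 ≅ Z^5.

∂_1: C_1 → C_0 maps an edge to its endpoints' difference, ∂[p,q] = q − p. For instance
  ∂[1,2] = [2] − [1].
The 5×10 boundary matrix has rank 4 and Smith normal form diag(1,1,1,1).

Boundary ∂_2: C_2 → C_1 maps a triangle to the signed sum of its edges. For instance
  ∂[2,3,4] = [3,4] − [2,4] + [2,3],
  ∂[0,1,2] = [1,2] − [0,2] + [0,1].
The resulting 10×10 matrix has rank 6, and its Smith normal form has invariant factors (1,1,1,1,1,1).

∂_3: C_3 → C_2 sends each 3-simplex σ to the alternating sum Σ_i (−1)^i (σ with its i-th vertex removed). For instance
  ∂[0,2,3,4] = [2,3,4] − [0,3,4] + [0,2,4] − [0,2,3],
  ∂[0,1,2,4] = [1,2,4] − [0,2,4] + [0,1,4] − [0,1,2].
As a 10×5 matrix over Z this has rank 4, with invariant factors (1,1,1,1).

Reading off H_k = ker ∂_k / im ∂_{k+1}:

  H_0: rank C_0 − rank ∂_1 = 5 − 4 = 1, and the invariant factors of ∂_1 are all 1, so H_0 ≅ Z.
  H_1: rank ker ∂_1 − rank ∂_2 = (10 − 4) − 6 = 0, and the invariant factors of ∂_2 are all 1, so H_1 ≅ 0.
  H_2: rank ker ∂_2 − rank ∂_3 = (10 − 6) − 4 = 0, and the invariant factors of ∂_3 are all 1, so H_2 ≅ 0.
  H_3: rank ker ∂_3 − rank ∂_4 = (5 − 4) − 0 = 1, and there is no ∂_4, so H_3 ≅ Z.

(K is a triangulation of the 3-sphere S^3.)

H_0 = Z,  H_1 = 0,  H_2 = 0,  H_3 = Z.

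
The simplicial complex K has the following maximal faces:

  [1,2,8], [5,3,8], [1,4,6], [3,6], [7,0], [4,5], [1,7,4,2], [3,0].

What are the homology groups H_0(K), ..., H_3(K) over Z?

We work with the vertex ordering 0 < 1 < 2 < 3 < 4 < 5 < 6 < 7 < 8. The simplices of K, each written with vertices in increasing order, are:

  0-simplices (9): [0], [1], [2], [3], [4], [5], [6], [7], [8]
  1-simplices (17): [0,3], [0,7], [1,2], [1,4], [1,6], [1,7], [1,8], [2,4], [2,7], [2,8], [3,5], [3,6], [3,8], [4,5], [4,6], [4,7], [5,8]
  2-simplices (7): [1,2,4], [1,2,7], [1,2,8], [1,4,6], [1,4,7], [2,4,7], [3,5,8]
  3-simplices (1): [1,2,4,7]

so the chain groups are C_0 ≅ Z^9, C_1 ≅ Z^17, C_2 ≅ Z^7, C_3 ≅ Z^1.

The boundary map ∂_1: C_1 → C_0 is given by ∂[p,q] = [q] − [p].
The 9×17 boundary matrix has rank 8 and Smith normal form diag(1,1,1,1,1,1,1,1).

The boundary map ∂_2: C_2 → C_1 maps a triangle to the signed sum of its edges. For instance
  ∂[1,2,8] = [2,8] − [1,8] + [1,2],
  ∂[1,4,6] = [4,6] − [1,6] + [1,4].
The resulting 17×7 matrix has rank 6, and its Smith normal form has invariant factors (1,1,1,1,1,1).

∂_3: C_3 → C_2 sends each 3-simplex σ to the alternating sum Σ_i (−1)^i (σ with its i-th vertex removed). For instance
  ∂[1,2,4,7] = [2,4,7] − [1,4,7] + [1,2,7] − [1,2,4].
As a 7×1 matrix over Z this has rank 1, with invariant factors (1).

Computing H_k = (kernel of ∂_k) / (image of ∂_{k+1}):

  H_0: rank C_0 − rank ∂_1 = 9 − 8 = 1, and the invariant factors of ∂_1 are all 1, so H_0 = Z.
  H_1: rank ker ∂_1 − rank ∂_2 = (17 − 8) − 6 = 3, and the invariant factors of ∂_2 are all 1, so H_1 = Z^3.
  H_2: rank ker ∂_2 − rank ∂_3 = (7 − 6) − 1 = 0, and the invariant factors of ∂_3 are all 1, so H_2 = 0.
  H_3: rank ker ∂_3 − rank ∂_4 = (1 − 1) − 0 = 0, and there is no ∂_4, so H_3 = 0.

As a check, the Euler characteristic is 9 − 17 + 7 − 1 = -2, which agrees with 1 − 3 + 0 − 0 = -2.

H_0 = Z,  H_1 = Z^3,  H_2 = 0,  H_3 = 0.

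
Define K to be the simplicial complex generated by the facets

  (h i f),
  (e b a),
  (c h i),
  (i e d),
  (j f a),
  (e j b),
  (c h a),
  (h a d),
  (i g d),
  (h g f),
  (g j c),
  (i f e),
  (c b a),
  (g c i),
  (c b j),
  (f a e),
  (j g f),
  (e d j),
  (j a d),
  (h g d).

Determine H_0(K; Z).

H_0 ≅ Z.

Take the total order a < b < c < d < e < f < g < h < i < j on the vertex set. Then K (dimension 2) consists of the simplices:

  0-simplices (10): a, b, c, d, e, f, g, h, i, j
  1-simplices (30): ab, ac, ad, ae, af, ah, aj, bc, be, bj, cg, ch, ci, cj, de, dg, dh, di, dj, ef, ei, ej, fg, fh, fi, fj, gh, gi, gj, hi
  2-simplices (20): abc, abe, ach, adh, adj, aef, afj, bcj, bej, cgi, cgj, chi, dei, dej, dgh, dgi, efi, fgh, fgj, fhi

giving chain groups C_0 ≅ Z^10, C_1 ≅ Z^30, C_2 ≅ Z^20.

∂_1: C_1 → C_0 maps an edge to its endpoints' difference, ∂[p,q] = q − p. For instance
  ∂ef = f − e.
The resulting 10×30 matrix has rank 9, and its Smith normal form has invariant factors (1,1,1,1,1,1,1,1,1).

Boundary ∂_2: C_2 → C_1 sends each 2-simplex [p,q,r] to [q,r] − [p,r] + [p,q]. For instance
  ∂ach = ch − ah + ac,
  ∂dgh = gh − dh + dg.
This gives a 30×20 integer matrix of rank 20; reducing to Smith normal form yields diagonal entries (1,1,1,1,1,1,1,1,1,1,1,1,1,1,1,1,1,1,1,2).

Now H_k = ker ∂_k / im ∂_{k+1}, so:

  H_0: rank C_0 − rank ∂_1 = 10 − 9 = 1, and the invariant factors of ∂_1 are all 1, so H_0 = Z.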